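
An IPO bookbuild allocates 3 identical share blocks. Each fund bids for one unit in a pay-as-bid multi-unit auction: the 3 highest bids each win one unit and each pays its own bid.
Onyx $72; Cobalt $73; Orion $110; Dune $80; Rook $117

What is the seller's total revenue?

Sorting: 117 (Rook), 110 (Orion), 80 (Dune), 73 (Cobalt), 72 (Onyx)
Top 3: Rook, Orion, Dune.
Total revenue = 117 + 110 + 80 = $307.

Total revenue: $307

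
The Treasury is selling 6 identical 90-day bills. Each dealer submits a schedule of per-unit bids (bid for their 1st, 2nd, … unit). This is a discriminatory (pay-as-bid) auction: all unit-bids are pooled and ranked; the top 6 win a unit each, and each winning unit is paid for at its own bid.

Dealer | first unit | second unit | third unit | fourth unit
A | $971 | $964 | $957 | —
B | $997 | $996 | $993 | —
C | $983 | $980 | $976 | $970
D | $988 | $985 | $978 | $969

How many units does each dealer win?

Pooled unit-bids ranked (top 6): 997 (B-1), 996 (B-2), 993 (B-3), 988 (D-1), 985 (D-2), 983 (C-1)
Next rejected bid: $980 (not a price — pay-as-bid).
Allocation: B 3, C 1, D 2.

B 3, C 1, D 2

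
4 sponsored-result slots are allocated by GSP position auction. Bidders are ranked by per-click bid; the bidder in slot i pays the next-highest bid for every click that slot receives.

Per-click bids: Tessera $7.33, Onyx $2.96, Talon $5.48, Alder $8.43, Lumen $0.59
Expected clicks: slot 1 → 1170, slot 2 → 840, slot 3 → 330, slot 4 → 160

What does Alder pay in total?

Alder pays $8576.10

Ranked by bid: $8.43 (Alder) > $7.33 (Tessera) > $5.48 (Talon) > $2.96 (Onyx) > $0.59 (Lumen)
Alder holds slot 1 → pays next bid $7.33 × 1170 clicks = $8576.10.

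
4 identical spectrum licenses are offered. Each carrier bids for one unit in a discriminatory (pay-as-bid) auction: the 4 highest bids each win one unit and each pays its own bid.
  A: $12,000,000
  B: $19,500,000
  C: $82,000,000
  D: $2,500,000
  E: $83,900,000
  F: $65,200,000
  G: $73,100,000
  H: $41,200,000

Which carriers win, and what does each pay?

E $83,900,000, C $82,000,000, G $73,100,000, F $65,200,000

Bids ranked high→low: 83,900,000 (E), 82,000,000 (C), 73,100,000 (G), 65,200,000 (F), 41,200,000 (H), 19,500,000 (B), …
The 4 highest are E, C, G, F.
Each winner pays its own bid: E $83,900,000, C $82,000,000, G $73,100,000, F $65,200,000.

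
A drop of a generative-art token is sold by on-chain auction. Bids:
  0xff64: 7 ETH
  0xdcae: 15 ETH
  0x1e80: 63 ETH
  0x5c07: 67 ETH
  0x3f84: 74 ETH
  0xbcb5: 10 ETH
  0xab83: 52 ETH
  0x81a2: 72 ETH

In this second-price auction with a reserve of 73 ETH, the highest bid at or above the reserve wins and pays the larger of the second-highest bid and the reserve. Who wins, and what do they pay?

0x3f84 pays 73 ETH

Sorting bids: 74 (0x3f84) > 72 (0x81a2) > 67 (0x5c07) > 63 (0x1e80) > 52 (0xab83) > 15 (0xdcae) > …
0x3f84 has the top bid at or above the reserve (74 ETH).
Second-highest bid 72 ETH is below the reserve 73 ETH, so the reserve binds → payment 73 ETH.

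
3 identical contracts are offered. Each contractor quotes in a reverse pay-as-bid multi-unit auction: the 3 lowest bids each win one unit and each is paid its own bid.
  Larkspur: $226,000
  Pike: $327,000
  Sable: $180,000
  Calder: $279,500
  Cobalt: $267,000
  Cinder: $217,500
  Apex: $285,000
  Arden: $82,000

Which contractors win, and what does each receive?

Bids ranked low→high: 82,000 (Arden), 180,000 (Sable), 217,500 (Cinder), 226,000 (Larkspur), 267,000 (Cobalt), …
Winners (3 units): Arden, Sable, Cinder.
Each winner is paid its own bid: Arden $82,000, Sable $180,000, Cinder $217,500.

Arden $82,000, Sable $180,000, Cinder $217,500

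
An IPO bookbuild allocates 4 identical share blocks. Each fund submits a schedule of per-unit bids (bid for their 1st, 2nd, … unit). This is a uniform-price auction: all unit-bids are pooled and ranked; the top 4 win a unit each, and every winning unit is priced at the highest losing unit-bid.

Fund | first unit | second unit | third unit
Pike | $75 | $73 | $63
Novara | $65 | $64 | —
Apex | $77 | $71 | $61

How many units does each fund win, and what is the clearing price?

Apex 2, Pike 2; clearing price $65

Pooled unit-bids ranked (top 4): 77 (Apex-1), 75 (Pike-1), 73 (Pike-2), 71 (Apex-2)
The (k+1)-th unit-bid is $65.
Allocation: Apex 2, Pike 2.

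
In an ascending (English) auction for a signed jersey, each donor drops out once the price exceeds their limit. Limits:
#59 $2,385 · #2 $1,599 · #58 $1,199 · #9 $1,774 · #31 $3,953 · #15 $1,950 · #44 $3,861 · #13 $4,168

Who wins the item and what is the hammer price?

#13 wins at $3,953

Rule: the price rises until one bidder remains; the winner pays the price at which the last rival dropped out.
Limits in order: 4,168 (#13) > 3,953 (#31) > 3,861 (#44) > 2,385 (#59) > 1,950 (#15) > 1,774 (#9) > …
#31 is the last rival to drop out, at $3,953; #13 remains and wins at that price.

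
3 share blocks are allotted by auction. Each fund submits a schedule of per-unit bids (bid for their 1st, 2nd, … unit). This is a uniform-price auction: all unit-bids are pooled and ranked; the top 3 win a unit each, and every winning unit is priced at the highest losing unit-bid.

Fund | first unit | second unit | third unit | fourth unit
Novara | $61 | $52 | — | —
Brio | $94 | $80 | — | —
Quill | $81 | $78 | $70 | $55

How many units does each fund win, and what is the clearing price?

Pooled unit-bids ranked (top 3): 94 (Brio-1), 81 (Quill-1), 80 (Brio-2)
Highest rejected unit-bid = $78.
Allocation: Brio 2, Quill 1.

Brio 2, Quill 1; clearing price $78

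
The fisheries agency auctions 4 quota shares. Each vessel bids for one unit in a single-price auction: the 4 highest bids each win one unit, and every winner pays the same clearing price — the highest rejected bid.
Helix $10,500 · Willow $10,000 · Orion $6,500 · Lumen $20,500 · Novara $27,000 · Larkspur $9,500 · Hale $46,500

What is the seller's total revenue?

Total revenue: $40,000

Bids ranked high→low: 46,500 (Hale), 27,000 (Novara), 20,500 (Lumen), 10,500 (Helix), 10,000 (Willow), 9,500 (Larkspur), …
The 4 highest are Hale, Novara, Lumen, Helix.
First losing bid is Willow's $10,000, which sets the uniform price.
Total revenue = 4 × $10,000 = $40,000.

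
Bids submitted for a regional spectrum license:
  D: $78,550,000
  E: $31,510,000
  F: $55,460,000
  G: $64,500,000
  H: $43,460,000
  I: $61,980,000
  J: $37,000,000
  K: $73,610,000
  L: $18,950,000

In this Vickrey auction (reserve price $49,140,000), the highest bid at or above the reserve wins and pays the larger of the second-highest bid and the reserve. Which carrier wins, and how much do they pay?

Bids in order: 78,550,000 (D) > 73,610,000 (K) > 64,500,000 (G) > 61,980,000 (I) > 55,460,000 (F) > 43,460,000 (H) > …
D has the top bid at or above the reserve ($78,550,000).
max(second-highest $73,610,000, reserve $49,140,000) = $73,610,000; the reserve does not bind.

D pays $73,610,000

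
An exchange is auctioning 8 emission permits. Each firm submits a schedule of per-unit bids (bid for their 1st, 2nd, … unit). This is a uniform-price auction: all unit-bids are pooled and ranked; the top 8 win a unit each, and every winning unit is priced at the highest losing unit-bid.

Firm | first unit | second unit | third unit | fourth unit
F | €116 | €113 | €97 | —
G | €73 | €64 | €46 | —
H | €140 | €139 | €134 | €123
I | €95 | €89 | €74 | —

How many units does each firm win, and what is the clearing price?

Merging the schedules and taking the best 8: 140 (H-1), 139 (H-2), 134 (H-3), 123 (H-4), 116 (F-1), 113 (F-2), 97 (F-3), 95 (I-1)
First bid not allocated: €89.
Allocation: F 3, H 4, I 1.

F 3, H 4, I 1; clearing price €89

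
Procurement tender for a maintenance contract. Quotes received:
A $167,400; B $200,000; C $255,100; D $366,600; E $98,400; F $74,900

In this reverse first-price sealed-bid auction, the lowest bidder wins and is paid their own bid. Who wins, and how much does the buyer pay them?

F is paid $74,900

Reverse first-price sealed-bid auction: the lowest bidder wins and is paid their own bid.
Bids ranked: 74,900 (F) < 98,400 (E) < 167,400 (A) < 200,000 (B) < 255,100 (C) < 366,600 (D)
F has the lowest bid and is paid exactly that: $74,900.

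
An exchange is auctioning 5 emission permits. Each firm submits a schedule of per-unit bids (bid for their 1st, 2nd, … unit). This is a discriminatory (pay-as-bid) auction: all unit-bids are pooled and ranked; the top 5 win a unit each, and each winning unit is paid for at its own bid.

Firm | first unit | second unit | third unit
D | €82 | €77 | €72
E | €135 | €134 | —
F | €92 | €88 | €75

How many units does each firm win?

D 1, E 2, F 2

Pooled unit-bids ranked (top 5): 135 (E-1), 134 (E-2), 92 (F-1), 88 (F-2), 82 (D-1)
Next rejected bid: €77 (not a price — pay-as-bid).
Allocation: D 1, E 2, F 2.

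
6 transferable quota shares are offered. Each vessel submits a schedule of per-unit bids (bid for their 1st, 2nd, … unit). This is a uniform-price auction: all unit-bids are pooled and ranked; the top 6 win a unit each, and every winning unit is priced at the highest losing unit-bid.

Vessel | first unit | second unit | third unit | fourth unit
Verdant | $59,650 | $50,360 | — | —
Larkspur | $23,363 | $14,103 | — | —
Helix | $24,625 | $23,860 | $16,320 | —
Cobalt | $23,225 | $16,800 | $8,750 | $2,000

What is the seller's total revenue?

Pooled unit-bids ranked (top 6): 59,650 (Verdant-1), 50,360 (Verdant-2), 24,625 (Helix-1), 23,860 (Helix-2), 23,363 (Larkspur-1), 23,225 (Cobalt-1)
The (k+1)-th unit-bid is $16,800.
Allocation: Cobalt 1, Helix 2, Larkspur 1, Verdant 2. Every unit priced at $16,800.
Revenue = 6 × 16,800 = $100,800.

Total revenue: $100,800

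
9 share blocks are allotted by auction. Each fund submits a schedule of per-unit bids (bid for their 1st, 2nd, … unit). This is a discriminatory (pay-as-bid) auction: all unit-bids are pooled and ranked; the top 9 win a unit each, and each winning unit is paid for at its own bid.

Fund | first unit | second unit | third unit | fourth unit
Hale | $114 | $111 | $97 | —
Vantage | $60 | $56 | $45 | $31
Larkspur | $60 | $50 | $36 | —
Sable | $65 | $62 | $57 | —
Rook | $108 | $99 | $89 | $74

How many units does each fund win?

Merging the schedules and taking the best 9: 114 (Hale-1), 111 (Hale-2), 108 (Rook-1), 99 (Rook-2), 97 (Hale-3), 89 (Rook-3), 74 (Rook-4), 65 (Sable-1), 62 (Sable-2)
Next rejected bid: $60 (not a price — pay-as-bid).
Allocation: Hale 3, Rook 4, Sable 2.

Hale 3, Rook 4, Sable 2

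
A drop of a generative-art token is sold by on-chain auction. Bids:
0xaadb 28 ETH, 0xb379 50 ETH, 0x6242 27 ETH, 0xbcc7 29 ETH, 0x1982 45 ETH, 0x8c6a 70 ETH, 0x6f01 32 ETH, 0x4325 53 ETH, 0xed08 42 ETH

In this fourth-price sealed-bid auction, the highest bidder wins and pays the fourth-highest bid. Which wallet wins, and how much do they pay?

Fourth-price sealed-bid auction: the highest bidder wins and pays the fourth-highest bid.
Sorting bids: 70 (0x8c6a) > 53 (0x4325) > 50 (0xb379) > 45 (0x1982) > 42 (0xed08) > 32 (0x6f01) > …
0x8c6a is highest; pays the fourth-highest bid, 45 ETH.

0x8c6a pays 45 ETH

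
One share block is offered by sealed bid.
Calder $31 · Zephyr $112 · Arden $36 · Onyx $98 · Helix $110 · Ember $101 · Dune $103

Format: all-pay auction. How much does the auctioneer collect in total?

All-pay auction: the highest bidder wins the item, but every bidder pays their own bid.
Bids ranked: 112 (Zephyr) > 110 (Helix) > 103 (Dune) > 101 (Ember) > 98 (Onyx) > 36 (Arden) > …
Every bidder forfeits their bid regardless of winning.
Revenue = 31 + 112 + 36 + 98 + 110 + 101 + 103 = $591.

Total revenue: $591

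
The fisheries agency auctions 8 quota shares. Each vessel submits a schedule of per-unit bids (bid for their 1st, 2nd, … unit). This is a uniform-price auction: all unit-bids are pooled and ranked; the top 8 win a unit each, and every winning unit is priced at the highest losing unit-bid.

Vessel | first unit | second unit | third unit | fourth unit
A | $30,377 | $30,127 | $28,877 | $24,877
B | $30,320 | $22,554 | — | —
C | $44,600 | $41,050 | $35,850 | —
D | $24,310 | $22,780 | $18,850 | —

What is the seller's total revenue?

Merging the schedules and taking the best 8: 44,600 (C-1), 41,050 (C-2), 35,850 (C-3), 30,377 (A-1), 30,320 (B-1), 30,127 (A-2), 28,877 (A-3), 24,877 (A-4)
Highest rejected unit-bid = $24,310.
Allocation: A 4, B 1, C 3. Every unit priced at $24,310.
Revenue = 8 × 24,310 = $194,480.

Total revenue: $194,480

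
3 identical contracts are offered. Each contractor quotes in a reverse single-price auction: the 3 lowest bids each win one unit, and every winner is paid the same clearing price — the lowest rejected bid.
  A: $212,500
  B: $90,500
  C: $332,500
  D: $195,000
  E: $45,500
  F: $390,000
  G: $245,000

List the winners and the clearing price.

E, B, D; each is paid $212,500

Bids ranked low→high: 45,500 (E), 90,500 (B), 195,000 (D), 212,500 (A), 245,000 (G), …
Lowest 3: E, B, D.
Clearing price = lowest rejected bid = $212,500.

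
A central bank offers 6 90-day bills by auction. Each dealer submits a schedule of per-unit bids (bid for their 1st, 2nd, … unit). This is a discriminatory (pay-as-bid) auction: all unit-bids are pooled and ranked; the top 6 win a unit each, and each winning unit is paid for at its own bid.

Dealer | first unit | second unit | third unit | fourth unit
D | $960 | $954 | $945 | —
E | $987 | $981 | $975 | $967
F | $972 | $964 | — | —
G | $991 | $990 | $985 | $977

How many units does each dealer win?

Pooled unit-bids ranked (top 6): 991 (G-1), 990 (G-2), 987 (E-1), 985 (G-3), 981 (E-2), 977 (G-4)
Next rejected bid: $975 (not a price — pay-as-bid).
Allocation: E 2, G 4.

E 2, G 4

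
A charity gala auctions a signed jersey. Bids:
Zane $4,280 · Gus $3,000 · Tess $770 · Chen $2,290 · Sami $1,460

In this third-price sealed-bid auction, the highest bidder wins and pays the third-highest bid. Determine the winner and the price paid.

Zane pays $2,290

Bids in order: 4,280 (Zane) > 3,000 (Gus) > 2,290 (Chen) > 1,460 (Sami) > 770 (Tess)
Zane is highest; pays the third-highest bid, $2,290.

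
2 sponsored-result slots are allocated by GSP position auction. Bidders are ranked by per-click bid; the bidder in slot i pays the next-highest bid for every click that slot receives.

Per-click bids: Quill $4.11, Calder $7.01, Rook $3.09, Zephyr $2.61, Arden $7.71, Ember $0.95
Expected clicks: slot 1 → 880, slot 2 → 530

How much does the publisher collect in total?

Sorting advertisers: $7.71 (Arden) > $7.01 (Calder) > $4.11 (Quill) > …
Slot 1: Arden pays $7.01 × 880 = $6168.80
Slot 2: Calder pays $4.11 × 530 = $2178.30
Total = $8347.10

Total revenue: $8347.10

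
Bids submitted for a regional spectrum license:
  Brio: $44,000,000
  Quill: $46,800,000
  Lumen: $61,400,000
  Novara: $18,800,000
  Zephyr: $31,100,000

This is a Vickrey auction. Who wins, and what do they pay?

Bids ranked: 61,400,000 (Lumen) > 46,800,000 (Quill) > 44,000,000 (Brio) > 31,100,000 (Zephyr) > 18,800,000 (Novara)
Lumen wins with the highest bid; price is set by the runner-up at $46,800,000.

Lumen pays $46,800,000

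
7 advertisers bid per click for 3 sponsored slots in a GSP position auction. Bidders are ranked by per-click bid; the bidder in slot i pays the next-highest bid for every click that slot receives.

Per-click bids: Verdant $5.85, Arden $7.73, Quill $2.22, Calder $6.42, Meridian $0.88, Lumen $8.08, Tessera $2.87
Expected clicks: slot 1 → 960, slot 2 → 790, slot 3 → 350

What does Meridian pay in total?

Meridian pays $0.00

Ranked by bid: $8.08 (Lumen) > $7.73 (Arden) > $6.42 (Calder) > $5.85 (Verdant) > …
Meridian ranks below slot 3 → no slot, pays nothing.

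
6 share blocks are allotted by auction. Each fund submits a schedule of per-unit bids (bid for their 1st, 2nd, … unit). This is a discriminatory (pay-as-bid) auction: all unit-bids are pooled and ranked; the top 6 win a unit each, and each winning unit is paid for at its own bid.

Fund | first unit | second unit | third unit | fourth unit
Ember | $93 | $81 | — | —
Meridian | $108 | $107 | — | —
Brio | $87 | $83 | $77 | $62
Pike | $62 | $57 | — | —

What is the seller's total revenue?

Total revenue: $559

Merging the schedules and taking the best 6: 108 (Meridian-1), 107 (Meridian-2), 93 (Ember-1), 87 (Brio-1), 83 (Brio-2), 81 (Ember-2)
Next rejected bid: $77 (not a price — pay-as-bid).
Each winning unit pays its own bid.
Revenue = 108 + 107 + 93 + 87 + 83 + 81 = $559.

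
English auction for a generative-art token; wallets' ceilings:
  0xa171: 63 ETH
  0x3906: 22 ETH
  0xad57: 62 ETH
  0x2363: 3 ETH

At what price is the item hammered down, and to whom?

0xa171 wins at 62 ETH

Sorting limits: 63 (0xa171) > 62 (0xad57) > 22 (0x3906) > 3 (0x2363)
Once the price passes 62 ETH, only 0xa171 is left; the hammer falls at 0xad57's limit of 62 ETH.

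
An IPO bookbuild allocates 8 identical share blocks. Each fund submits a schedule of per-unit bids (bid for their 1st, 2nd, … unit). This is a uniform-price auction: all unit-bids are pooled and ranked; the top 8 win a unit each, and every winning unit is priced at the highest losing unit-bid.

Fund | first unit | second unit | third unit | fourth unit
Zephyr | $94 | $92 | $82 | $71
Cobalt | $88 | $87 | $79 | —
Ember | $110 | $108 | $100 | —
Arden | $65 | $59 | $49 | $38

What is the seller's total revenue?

Merging the schedules and taking the best 8: 110 (Ember-1), 108 (Ember-2), 100 (Ember-3), 94 (Zephyr-1), 92 (Zephyr-2), 88 (Cobalt-1), 87 (Cobalt-2), 82 (Zephyr-3)
Highest rejected unit-bid = $79.
Allocation: Cobalt 2, Ember 3, Zephyr 3. Every unit priced at $79.
Revenue = 8 × 79 = $632.

Total revenue: $632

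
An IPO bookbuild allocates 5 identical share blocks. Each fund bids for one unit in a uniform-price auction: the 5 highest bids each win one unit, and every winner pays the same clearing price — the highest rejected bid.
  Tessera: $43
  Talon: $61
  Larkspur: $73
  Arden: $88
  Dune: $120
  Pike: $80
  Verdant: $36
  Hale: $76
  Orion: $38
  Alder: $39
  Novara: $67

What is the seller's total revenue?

Total revenue: $335

Sorting: 120 (Dune), 88 (Arden), 80 (Pike), 76 (Hale), 73 (Larkspur), 67 (Novara), 61 (Talon), …
Top 5: Dune, Arden, Pike, Hale, Larkspur.
Highest unsuccessful bid: $67 → clearing price.
Total revenue = 5 × $67 = $335.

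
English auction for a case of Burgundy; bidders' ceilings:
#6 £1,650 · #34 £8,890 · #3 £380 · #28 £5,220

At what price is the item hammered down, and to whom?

Limits in order: 8,890 (#34) > 5,220 (#28) > 1,650 (#6) > 380 (#3)
Bidding ends when #28 exits at £5,220; #34 takes it.

#34 wins at £5,220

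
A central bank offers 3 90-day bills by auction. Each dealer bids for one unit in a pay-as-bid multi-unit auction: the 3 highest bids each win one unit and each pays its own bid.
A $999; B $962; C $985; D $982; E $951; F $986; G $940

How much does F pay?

Bids ranked high→low: 999 (A), 986 (F), 985 (C), 982 (D), 962 (B), …
The 3 highest are A, F, C.
F wins → own bid $986.

F pays $986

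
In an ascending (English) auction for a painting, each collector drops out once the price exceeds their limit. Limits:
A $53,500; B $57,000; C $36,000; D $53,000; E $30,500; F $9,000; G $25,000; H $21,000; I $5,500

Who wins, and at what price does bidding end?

B wins at $53,500

Sorting limits: 57,000 (B) > 53,500 (A) > 53,000 (D) > 36,000 (C) > 30,500 (E) > 25,000 (G) > …
Bidding ends when A exits at $53,500; B takes it.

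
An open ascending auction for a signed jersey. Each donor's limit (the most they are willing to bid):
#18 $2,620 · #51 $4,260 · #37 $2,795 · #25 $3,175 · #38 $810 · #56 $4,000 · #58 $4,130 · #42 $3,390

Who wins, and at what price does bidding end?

#51 wins at $4,130

Rule: the price rises until one bidder remains; the winner pays the price at which the last rival dropped out.
Limits ranked: 4,260 (#51) > 4,130 (#58) > 4,000 (#56) > 3,390 (#42) > 3,175 (#25) > 2,795 (#37) > …
#58 is the last rival to drop out, at $4,130; #51 remains and wins at that price.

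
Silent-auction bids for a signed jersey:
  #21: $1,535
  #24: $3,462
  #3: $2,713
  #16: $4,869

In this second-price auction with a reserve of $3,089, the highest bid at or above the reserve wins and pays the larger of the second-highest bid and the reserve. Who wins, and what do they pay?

#16 pays $3,462

Sorting bids: 4,869 (#16) > 3,462 (#24) > 2,713 (#3) > 1,535 (#21)
Highest eligible bid: #16 at $4,869.
Second-highest bid $3,462 exceeds the reserve $3,089 → payment $3,462.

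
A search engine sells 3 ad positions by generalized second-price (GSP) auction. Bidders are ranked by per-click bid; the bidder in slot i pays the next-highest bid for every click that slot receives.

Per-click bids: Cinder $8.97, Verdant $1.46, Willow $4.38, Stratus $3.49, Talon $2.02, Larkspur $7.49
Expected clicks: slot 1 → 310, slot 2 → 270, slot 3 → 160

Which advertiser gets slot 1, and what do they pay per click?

Cinder; $7.49 per click

Ranked by bid: $8.97 (Cinder) > $7.49 (Larkspur) > $4.38 (Willow) > $3.49 (Stratus) > …
Slot 1 goes to the first-ranked bidder, Cinder, who pays the next bid down: $7.49/click.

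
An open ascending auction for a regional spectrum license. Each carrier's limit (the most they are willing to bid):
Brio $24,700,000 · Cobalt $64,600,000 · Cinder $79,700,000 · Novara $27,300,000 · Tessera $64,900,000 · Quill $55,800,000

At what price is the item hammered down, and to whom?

Cinder wins at $64,900,000

Open ascending-bid auction: the price rises until one bidder remains; the winner pays the price at which the last rival dropped out.
Limits in order: 79,700,000 (Cinder) > 64,900,000 (Tessera) > 64,600,000 (Cobalt) > 55,800,000 (Quill) > 27,300,000 (Novara) > 24,700,000 (Brio)
Tessera is the last rival to drop out, at $64,900,000; Cinder remains and wins at that price.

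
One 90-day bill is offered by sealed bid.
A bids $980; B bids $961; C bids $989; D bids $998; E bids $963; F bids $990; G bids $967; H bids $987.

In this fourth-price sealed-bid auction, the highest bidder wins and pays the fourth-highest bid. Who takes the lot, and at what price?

D pays $987

Bids ranked: 998 (D) > 990 (F) > 989 (C) > 987 (H) > 980 (A) > 967 (G) > …
D wins; payment is bid #4 in the ranking = $987.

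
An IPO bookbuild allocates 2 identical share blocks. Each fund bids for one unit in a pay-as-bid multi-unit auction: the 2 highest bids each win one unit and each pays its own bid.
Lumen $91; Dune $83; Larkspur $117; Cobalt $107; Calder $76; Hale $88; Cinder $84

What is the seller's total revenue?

Total revenue: $224

Sorting: 117 (Larkspur), 107 (Cobalt), 91 (Lumen), 88 (Hale), …
The 2 highest are Larkspur, Cobalt.
Total revenue = 117 + 107 = $224.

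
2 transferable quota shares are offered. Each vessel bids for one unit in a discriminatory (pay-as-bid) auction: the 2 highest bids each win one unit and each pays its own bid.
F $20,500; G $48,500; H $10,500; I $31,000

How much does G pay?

G pays $48,500

Sorting: 48,500 (G), 31,000 (I), 20,500 (F), 10,500 (H)
Top 2: G, I.
G wins → own bid $48,500.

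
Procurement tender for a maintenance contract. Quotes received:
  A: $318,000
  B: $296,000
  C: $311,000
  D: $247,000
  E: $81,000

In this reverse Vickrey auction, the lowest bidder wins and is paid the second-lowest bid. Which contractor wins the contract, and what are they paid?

Rule: the lowest bidder wins and is paid the second-lowest bid.
Bids in order: 81,000 (E) < 247,000 (D) < 296,000 (B) < 311,000 (C) < 318,000 (A)
Second-price: E is paid D's bid of $247,000.

E is paid $247,000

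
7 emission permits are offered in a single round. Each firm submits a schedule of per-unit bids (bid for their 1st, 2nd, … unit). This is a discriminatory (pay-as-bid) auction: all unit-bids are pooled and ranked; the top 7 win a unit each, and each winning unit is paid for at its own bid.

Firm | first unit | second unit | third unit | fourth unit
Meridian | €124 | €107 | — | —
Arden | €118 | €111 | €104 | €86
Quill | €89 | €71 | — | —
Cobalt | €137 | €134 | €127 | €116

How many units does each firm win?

Arden 2, Cobalt 4, Meridian 1

Merging the schedules and taking the best 7: 137 (Cobalt-1), 134 (Cobalt-2), 127 (Cobalt-3), 124 (Meridian-1), 118 (Arden-1), 116 (Cobalt-4), 111 (Arden-2)
Next rejected bid: €107 (not a price — pay-as-bid).
Allocation: Arden 2, Cobalt 4, Meridian 1.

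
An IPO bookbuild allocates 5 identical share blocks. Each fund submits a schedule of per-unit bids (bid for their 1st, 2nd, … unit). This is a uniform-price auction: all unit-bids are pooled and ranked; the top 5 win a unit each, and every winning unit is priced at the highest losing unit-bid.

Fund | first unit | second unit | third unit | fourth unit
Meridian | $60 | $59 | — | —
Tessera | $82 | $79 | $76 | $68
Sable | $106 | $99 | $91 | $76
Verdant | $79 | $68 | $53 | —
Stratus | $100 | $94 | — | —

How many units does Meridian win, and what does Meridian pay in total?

All unit-bids, highest first — top 5: 106 (Sable-1), 100 (Stratus-1), 99 (Sable-2), 94 (Stratus-2), 91 (Sable-3)
The (k+1)-th unit-bid is $82.
Meridian wins 0 unit(s) at $82 each.

Meridian: 0 units, pays $0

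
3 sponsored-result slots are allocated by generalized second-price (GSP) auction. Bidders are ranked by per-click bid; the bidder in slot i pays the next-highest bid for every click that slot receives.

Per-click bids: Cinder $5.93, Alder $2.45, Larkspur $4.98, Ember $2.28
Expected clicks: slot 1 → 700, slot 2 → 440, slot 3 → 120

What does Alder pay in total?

Alder pays $273.60

Per-click bids in order: $5.93 (Cinder) > $4.98 (Larkspur) > $2.45 (Alder) > $2.28 (Ember)
Alder holds slot 3 → pays next bid $2.28 × 120 clicks = $273.60.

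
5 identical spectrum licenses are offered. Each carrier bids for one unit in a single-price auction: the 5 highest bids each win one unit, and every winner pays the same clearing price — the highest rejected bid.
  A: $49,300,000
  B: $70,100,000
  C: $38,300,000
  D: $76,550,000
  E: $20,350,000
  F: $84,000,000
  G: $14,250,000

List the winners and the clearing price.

Bids ranked high→low: 84,000,000 (F), 76,550,000 (D), 70,100,000 (B), 49,300,000 (A), 38,300,000 (C), 20,350,000 (E), 14,250,000 (G)
The 5 highest are F, D, B, A, C.
Clearing price = highest rejected bid = $20,350,000.

F, D, B, A, C; each pays $20,350,000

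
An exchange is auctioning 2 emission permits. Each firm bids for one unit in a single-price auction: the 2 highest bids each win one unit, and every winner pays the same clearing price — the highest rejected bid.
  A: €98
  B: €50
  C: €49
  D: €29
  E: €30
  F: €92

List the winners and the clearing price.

A, F; each pays €50

Ordering the bids: 98 (A), 92 (F), 50 (B), 49 (C), …
Winners (2 units): A, F.
Highest unsuccessful bid: €50 → clearing price.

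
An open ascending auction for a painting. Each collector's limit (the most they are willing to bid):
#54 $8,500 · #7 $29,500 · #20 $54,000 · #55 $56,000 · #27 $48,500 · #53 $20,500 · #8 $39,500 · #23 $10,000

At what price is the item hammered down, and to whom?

Open ascending-bid auction: the price rises until one bidder remains; the winner pays the price at which the last rival dropped out.
Limits in order: 56,000 (#55) > 54,000 (#20) > 48,500 (#27) > 39,500 (#8) > 29,500 (#7) > 20,500 (#53) > …
Once the price passes $54,000, only #55 is left; the hammer falls at #20's limit of $54,000.

#55 wins at $54,000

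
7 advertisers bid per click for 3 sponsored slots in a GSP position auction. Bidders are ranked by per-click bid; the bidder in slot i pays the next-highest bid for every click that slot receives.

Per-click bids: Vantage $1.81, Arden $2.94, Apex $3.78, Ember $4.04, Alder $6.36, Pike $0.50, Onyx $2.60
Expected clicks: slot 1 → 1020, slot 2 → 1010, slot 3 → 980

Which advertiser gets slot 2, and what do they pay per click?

Ranked by bid: $6.36 (Alder) > $4.04 (Ember) > $3.78 (Apex) > $2.94 (Arden) > …
Slot 2 goes to the second-ranked bidder, Ember, who pays the next bid down: $3.78/click.

Ember; $3.78 per click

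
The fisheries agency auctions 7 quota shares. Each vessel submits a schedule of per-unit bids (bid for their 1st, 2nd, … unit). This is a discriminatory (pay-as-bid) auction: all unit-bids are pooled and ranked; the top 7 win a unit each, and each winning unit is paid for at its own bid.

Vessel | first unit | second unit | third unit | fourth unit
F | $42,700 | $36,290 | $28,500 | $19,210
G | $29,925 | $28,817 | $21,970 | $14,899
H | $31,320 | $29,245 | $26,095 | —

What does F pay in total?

F pays $107,490

Pooled unit-bids ranked (top 7): 42,700 (F-1), 36,290 (F-2), 31,320 (H-1), 29,925 (G-1), 29,245 (H-2), 28,817 (G-2), 28,500 (F-3)
Next rejected bid: $26,095 (not a price — pay-as-bid).
F's winning unit-bids: 42,700 + 36,290 + 28,500 = $107,490.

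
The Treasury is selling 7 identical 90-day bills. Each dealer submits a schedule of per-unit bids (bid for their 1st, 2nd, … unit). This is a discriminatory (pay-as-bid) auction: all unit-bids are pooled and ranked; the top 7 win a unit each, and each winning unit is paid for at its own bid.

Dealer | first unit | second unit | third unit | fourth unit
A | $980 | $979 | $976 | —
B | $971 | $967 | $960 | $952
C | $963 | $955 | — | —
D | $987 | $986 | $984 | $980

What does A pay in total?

A pays $2,935

All unit-bids, highest first — top 7: 987 (D-1), 986 (D-2), 984 (D-3), 980 (A-1), 980 (D-4), 979 (A-2), 976 (A-3)
Next rejected bid: $971 (not a price — pay-as-bid).
A's winning unit-bids: 980 + 979 + 976 = $2,935.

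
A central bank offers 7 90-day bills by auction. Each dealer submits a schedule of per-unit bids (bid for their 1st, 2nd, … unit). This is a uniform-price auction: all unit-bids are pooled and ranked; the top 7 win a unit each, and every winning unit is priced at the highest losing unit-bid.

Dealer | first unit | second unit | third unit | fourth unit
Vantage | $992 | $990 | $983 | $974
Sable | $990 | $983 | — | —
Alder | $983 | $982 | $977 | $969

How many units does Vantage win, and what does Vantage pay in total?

Pooled unit-bids ranked (top 7): 992 (Vantage-1), 990 (Vantage-2), 990 (Sable-1), 983 (Vantage-3), 983 (Sable-2), 983 (Alder-1), 982 (Alder-2)
First bid not allocated: $977.
Vantage wins 3 unit(s) at $977 each.

Vantage: 3 units, pays $2,931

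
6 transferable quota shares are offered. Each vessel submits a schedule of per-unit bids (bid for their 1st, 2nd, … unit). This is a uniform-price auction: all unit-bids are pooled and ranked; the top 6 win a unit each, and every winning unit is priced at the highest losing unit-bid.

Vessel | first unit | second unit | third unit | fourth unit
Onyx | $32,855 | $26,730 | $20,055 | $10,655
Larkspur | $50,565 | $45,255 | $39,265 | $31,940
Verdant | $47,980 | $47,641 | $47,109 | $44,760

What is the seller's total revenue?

Merging the schedules and taking the best 6: 50,565 (Larkspur-1), 47,980 (Verdant-1), 47,641 (Verdant-2), 47,109 (Verdant-3), 45,255 (Larkspur-2), 44,760 (Verdant-4)
First bid not allocated: $39,265.
Allocation: Larkspur 2, Verdant 4. Every unit priced at $39,265.
Revenue = 6 × 39,265 = $235,590.

Total revenue: $235,590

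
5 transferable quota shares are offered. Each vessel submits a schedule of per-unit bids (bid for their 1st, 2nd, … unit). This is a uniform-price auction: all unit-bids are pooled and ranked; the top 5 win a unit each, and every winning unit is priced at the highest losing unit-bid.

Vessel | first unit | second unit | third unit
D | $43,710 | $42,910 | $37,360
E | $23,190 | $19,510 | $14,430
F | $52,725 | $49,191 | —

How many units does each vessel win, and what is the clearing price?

Pooled unit-bids ranked (top 5): 52,725 (F-1), 49,191 (F-2), 43,710 (D-1), 42,910 (D-2), 37,360 (D-3)
Highest rejected unit-bid = $23,190.
Allocation: D 3, F 2.

D 3, F 2; clearing price $23,190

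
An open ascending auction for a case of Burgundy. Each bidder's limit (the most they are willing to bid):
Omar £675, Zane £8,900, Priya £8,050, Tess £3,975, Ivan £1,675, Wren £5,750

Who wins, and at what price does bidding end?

Zane wins at £8,050

Sorting limits: 8,900 (Zane) > 8,050 (Priya) > 5,750 (Wren) > 3,975 (Tess) > 1,675 (Ivan) > 675 (Omar)
Once the price passes £8,050, only Zane is left; the hammer falls at Priya's limit of £8,050.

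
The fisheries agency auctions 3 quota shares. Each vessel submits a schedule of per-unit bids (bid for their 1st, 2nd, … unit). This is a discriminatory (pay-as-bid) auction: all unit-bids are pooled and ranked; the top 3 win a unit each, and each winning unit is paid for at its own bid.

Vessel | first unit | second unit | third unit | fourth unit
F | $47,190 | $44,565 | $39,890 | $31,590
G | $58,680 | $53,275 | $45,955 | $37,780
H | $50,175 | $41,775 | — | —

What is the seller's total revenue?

Total revenue: $162,130

All unit-bids, highest first — top 3: 58,680 (G-1), 53,275 (G-2), 50,175 (H-1)
Next rejected bid: $47,190 (not a price — pay-as-bid).
Each winning unit pays its own bid.
Revenue = 58,680 + 53,275 + 50,175 = $162,130.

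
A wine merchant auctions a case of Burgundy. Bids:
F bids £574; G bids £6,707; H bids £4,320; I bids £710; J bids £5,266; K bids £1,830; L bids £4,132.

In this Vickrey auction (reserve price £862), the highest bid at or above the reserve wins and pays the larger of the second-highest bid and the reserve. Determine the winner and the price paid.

G pays £5,266

Sorting bids: 6,707 (G) > 5,266 (J) > 4,320 (H) > 4,132 (L) > 1,830 (K) > 710 (I) > …
Highest eligible bid: G at £6,707.
Second-highest bid £5,266 exceeds the reserve £862 → payment £5,266.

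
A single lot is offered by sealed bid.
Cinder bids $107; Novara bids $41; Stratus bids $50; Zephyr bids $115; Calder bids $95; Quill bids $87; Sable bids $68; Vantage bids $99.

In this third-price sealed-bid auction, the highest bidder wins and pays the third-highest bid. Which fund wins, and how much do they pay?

Zephyr pays $99

Sorting bids: 115 (Zephyr) > 107 (Cinder) > 99 (Vantage) > 95 (Calder) > 87 (Quill) > 68 (Sable) > …
Zephyr wins; payment is bid #3 in the ranking = $99.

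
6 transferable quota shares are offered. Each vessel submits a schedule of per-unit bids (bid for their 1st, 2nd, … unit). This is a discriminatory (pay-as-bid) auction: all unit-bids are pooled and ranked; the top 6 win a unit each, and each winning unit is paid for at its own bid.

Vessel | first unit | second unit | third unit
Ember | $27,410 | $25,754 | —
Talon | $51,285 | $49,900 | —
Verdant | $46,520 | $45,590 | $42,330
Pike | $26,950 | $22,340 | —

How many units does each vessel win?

Ember 1, Talon 2, Verdant 3

Merging the schedules and taking the best 6: 51,285 (Talon-1), 49,900 (Talon-2), 46,520 (Verdant-1), 45,590 (Verdant-2), 42,330 (Verdant-3), 27,410 (Ember-1)
Next rejected bid: $26,950 (not a price — pay-as-bid).
Allocation: Ember 1, Talon 2, Verdant 3.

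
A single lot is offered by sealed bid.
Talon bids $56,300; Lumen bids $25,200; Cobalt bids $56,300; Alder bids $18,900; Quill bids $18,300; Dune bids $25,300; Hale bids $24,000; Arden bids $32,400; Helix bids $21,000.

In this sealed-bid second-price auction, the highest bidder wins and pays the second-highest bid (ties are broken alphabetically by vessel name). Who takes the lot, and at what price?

Rule: the highest bidder wins and pays the second-highest bid.
Sorting bids: 56,300 (Cobalt) > 56,300 (Talon) > 32,400 (Arden) > 25,300 (Dune) > 25,200 (Lumen) > 24,000 (Hale) > …
Cobalt and Talon tie at $56,300; tie-break gives it to Cobalt.
Cobalt is highest; pays the second-highest bid, $56,300.

Cobalt pays $56,300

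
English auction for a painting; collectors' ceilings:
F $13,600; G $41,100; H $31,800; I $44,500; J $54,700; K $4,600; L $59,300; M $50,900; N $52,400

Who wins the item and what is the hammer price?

Open ascending-bid auction: the price rises until one bidder remains; the winner pays the price at which the last rival dropped out.
Limits ranked: 59,300 (L) > 54,700 (J) > 52,400 (N) > 50,900 (M) > 44,500 (I) > 41,100 (G) > …
Once the price passes $54,700, only L is left; the hammer falls at J's limit of $54,700.

L wins at $54,700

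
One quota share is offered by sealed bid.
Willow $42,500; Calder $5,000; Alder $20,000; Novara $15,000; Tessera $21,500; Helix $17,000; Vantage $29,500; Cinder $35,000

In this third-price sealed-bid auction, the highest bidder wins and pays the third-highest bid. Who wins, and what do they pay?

Willow pays $29,500

Bids in order: 42,500 (Willow) > 35,000 (Cinder) > 29,500 (Vantage) > 21,500 (Tessera) > 20,000 (Alder) > 17,000 (Helix) > …
Willow wins; payment is bid #3 in the ranking = $29,500.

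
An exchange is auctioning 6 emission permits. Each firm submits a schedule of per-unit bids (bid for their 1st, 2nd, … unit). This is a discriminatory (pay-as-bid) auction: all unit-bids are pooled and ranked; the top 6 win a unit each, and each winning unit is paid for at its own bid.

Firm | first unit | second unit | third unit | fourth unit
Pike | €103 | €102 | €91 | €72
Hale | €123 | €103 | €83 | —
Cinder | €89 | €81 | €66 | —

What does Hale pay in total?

All unit-bids, highest first — top 6: 123 (Hale-1), 103 (Pike-1), 103 (Hale-2), 102 (Pike-2), 91 (Pike-3), 89 (Cinder-1)
Next rejected bid: €83 (not a price — pay-as-bid).
Hale's winning unit-bids: 123 + 103 = €226.

Hale pays €226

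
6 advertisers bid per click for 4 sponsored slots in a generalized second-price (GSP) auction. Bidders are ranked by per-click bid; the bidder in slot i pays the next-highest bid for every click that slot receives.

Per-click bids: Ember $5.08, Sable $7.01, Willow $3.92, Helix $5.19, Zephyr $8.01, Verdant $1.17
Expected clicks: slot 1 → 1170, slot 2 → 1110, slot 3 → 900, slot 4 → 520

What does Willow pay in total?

Per-click bids in order: $8.01 (Zephyr) > $7.01 (Sable) > $5.19 (Helix) > $5.08 (Ember) > $3.92 (Willow) > …
Willow ranks below slot 4 → no slot, pays nothing.

Willow pays $0.00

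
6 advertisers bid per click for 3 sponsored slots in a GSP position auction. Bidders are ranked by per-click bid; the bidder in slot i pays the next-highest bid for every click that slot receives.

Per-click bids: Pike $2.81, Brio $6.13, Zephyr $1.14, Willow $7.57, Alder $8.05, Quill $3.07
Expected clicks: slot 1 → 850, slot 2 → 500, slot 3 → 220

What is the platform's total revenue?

Total revenue: $10174.90

Sorting advertisers: $8.05 (Alder) > $7.57 (Willow) > $6.13 (Brio) > $3.07 (Quill) > …
Slot 1: Alder pays $7.57 × 850 = $6434.50
Slot 2: Willow pays $6.13 × 500 = $3065.00
Slot 3: Brio pays $3.07 × 220 = $675.40
Total = $10174.90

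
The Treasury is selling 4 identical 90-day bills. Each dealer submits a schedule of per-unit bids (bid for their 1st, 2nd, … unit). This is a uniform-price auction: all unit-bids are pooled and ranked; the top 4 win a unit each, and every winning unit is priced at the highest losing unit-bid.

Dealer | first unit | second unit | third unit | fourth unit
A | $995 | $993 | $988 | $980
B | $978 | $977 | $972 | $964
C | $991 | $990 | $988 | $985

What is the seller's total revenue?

Pooled unit-bids ranked (top 4): 995 (A-1), 993 (A-2), 991 (C-1), 990 (C-2)
First bid not allocated: $988.
Allocation: A 2, C 2. Every unit priced at $988.
Revenue = 4 × 988 = $3,952.

Total revenue: $3,952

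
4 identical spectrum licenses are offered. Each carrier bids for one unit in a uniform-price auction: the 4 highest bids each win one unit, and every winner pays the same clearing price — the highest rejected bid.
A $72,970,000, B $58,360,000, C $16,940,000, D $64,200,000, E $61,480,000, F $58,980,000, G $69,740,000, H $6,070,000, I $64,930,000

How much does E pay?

Ordering the bids: 72,970,000 (A), 69,740,000 (G), 64,930,000 (I), 64,200,000 (D), 61,480,000 (E), 58,980,000 (F), …
The 4 highest are A, G, I, D.
Highest unsuccessful bid: $61,480,000 → clearing price.
E does not win → pays $0.

E pays $0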